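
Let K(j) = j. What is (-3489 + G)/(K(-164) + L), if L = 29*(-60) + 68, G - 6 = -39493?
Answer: 632/27 ≈ 23.407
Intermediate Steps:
G = -39487 (G = 6 - 39493 = -39487)
L = -1672 (L = -1740 + 68 = -1672)
(-3489 + G)/(K(-164) + L) = (-3489 - 39487)/(-164 - 1672) = -42976/(-1836) = -42976*(-1/1836) = 632/27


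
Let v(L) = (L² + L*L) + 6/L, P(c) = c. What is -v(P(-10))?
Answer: -997/5 ≈ -199.40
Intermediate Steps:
v(L) = 2*L² + 6/L (v(L) = (L² + L²) + 6/L = 2*L² + 6/L)
-v(P(-10)) = -2*(3 + (-10)³)/(-10) = -2*(-1)*(3 - 1000)/10 = -2*(-1)*(-997)/10 = -1*997/5 = -997/5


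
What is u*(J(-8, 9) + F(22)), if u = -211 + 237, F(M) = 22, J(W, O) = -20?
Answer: 52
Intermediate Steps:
u = 26
u*(J(-8, 9) + F(22)) = 26*(-20 + 22) = 26*2 = 52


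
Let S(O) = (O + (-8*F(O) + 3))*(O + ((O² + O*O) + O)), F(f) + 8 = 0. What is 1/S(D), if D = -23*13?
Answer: -1/41343328 ≈ -2.4188e-8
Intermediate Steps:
F(f) = -8 (F(f) = -8 + 0 = -8)
D = -299
S(O) = (67 + O)*(2*O + 2*O²) (S(O) = (O + (-8*(-8) + 3))*(O + ((O² + O*O) + O)) = (O + (64 + 3))*(O + ((O² + O²) + O)) = (O + 67)*(O + (2*O² + O)) = (67 + O)*(O + (O + 2*O²)) = (67 + O)*(2*O + 2*O²))
1/S(D) = 1/(2*(-299)*(67 + (-299)² + 68*(-299))) = 1/(2*(-299)*(67 + 89401 - 20332)) = 1/(2*(-299)*69136) = 1/(-41343328) = -1/41343328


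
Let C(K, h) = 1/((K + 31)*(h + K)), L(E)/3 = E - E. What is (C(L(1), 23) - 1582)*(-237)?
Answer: 267327705/713 ≈ 3.7493e+5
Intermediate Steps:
L(E) = 0 (L(E) = 3*(E - E) = 3*0 = 0)
C(K, h) = 1/((31 + K)*(K + h))
(C(L(1), 23) - 1582)*(-237) = (1/(0**2 + 31*0 + 31*23 + 0*23) - 1582)*(-237) = (1/(0 + 0 + 713 + 0) - 1582)*(-237) = (1/713 - 1582)*(-237) = -1127965/713*(-237) = 267327705/713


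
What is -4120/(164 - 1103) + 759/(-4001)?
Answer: 15771419/3756939 ≈ 4.1979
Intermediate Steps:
-4120/(164 - 1103) + 759/(-4001) = -4120/(-939) + 759*(-1/4001) = -4120*(-1/939) - 759/4001 = 4120/939 - 759/4001 = 15771419/3756939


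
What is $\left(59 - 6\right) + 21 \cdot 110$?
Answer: $2363$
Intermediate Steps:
$\left(59 - 6\right) + 21 \cdot 110 = \left(59 - 6\right) + 2310 = 53 + 2310 = 2363$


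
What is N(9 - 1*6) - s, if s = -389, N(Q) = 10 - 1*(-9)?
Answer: 408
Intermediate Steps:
N(Q) = 19 (N(Q) = 10 + 9 = 19)
N(9 - 1*6) - s = 19 - 1*(-389) = 19 + 389 = 408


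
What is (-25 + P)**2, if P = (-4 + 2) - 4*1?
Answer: 961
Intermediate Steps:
P = -6 (P = -2 - 4 = -6)
(-25 + P)**2 = (-25 - 6)**2 = (-31)**2 = 961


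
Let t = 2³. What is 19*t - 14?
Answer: 138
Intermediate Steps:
t = 8
19*t - 14 = 19*8 - 14 = 152 - 14 = 138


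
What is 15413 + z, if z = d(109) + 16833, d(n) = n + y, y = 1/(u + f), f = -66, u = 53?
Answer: 420614/13 ≈ 32355.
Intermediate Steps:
y = -1/13 (y = 1/(53 - 66) = 1/(-13) = -1/13 ≈ -0.076923)
d(n) = -1/13 + n (d(n) = n - 1/13 = -1/13 + n)
z = 220245/13 (z = (-1/13 + 109) + 16833 = 1416/13 + 16833 = 220245/13 ≈ 16942.)
15413 + z = 15413 + 220245/13 = 420614/13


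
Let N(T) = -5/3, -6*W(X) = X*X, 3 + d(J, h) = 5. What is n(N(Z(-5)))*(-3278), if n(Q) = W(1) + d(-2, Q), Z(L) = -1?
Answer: -18029/3 ≈ -6009.7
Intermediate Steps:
d(J, h) = 2 (d(J, h) = -3 + 5 = 2)
W(X) = -X²/6 (W(X) = -X*X/6 = -X²/6)
N(T) = -5/3 (N(T) = -5*⅓ = -5/3)
n(Q) = 11/6 (n(Q) = -⅙*1² + 2 = -⅙*1 + 2 = -⅙ + 2 = 11/6)
n(N(Z(-5)))*(-3278) = (11/6)*(-3278) = -18029/3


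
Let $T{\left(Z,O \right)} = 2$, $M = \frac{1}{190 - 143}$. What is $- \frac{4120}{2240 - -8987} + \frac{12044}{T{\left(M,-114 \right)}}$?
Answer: $\frac{656358}{109} \approx 6021.6$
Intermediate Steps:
$M = \frac{1}{47} \approx 0.021277$
$- \frac{4120}{2240 - -8987} + \frac{12044}{T{\left(M,-114 \right)}} = - \frac{4120}{2240 - -8987} + \frac{12044}{2} = - \frac{4120}{2240 + 8987} + 12044 \cdot \frac{1}{2} = - \frac{4120}{11227} + 6022 = \left(-4120\right) \frac{1}{11227} + 6022 = - \frac{40}{109} + 6022 = \frac{656358}{109}$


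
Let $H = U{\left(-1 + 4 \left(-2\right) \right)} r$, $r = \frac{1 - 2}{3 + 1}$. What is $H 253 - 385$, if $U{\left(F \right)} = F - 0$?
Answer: $\frac{737}{4} \approx 184.25$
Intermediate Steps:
$U{\left(F \right)} = F$ ($U{\left(F \right)} = F + 0 = F$)
$r = - \frac{1}{4} \approx -0.25$
$H = \frac{9}{4}$ ($H = \left(-1 + 4 \left(-2\right)\right) \left(- \frac{1}{4}\right) = \left(-1 - 8\right) \left(- \frac{1}{4}\right) = \left(-9\right) \left(- \frac{1}{4}\right) = \frac{9}{4} \approx 2.25$)
$H 253 - 385 = \frac{9}{4} \cdot 253 - 385 = \frac{2277}{4} - 385 = \frac{737}{4}$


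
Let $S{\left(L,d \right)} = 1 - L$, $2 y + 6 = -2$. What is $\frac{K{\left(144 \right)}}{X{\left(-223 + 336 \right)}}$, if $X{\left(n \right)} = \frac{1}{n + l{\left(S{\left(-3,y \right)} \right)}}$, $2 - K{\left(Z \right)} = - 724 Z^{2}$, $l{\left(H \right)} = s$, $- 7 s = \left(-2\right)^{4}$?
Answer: $\frac{11634971150}{7} \approx 1.6621 \cdot 10^{9}$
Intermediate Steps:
$y = -4$ ($y = -3 + \frac{1}{2} \left(-2\right) = -3 - 1 = -4$)
$s = - \frac{16}{7}$ ($s = - \frac{\left(-2\right)^{4}}{7} = \left(- \frac{1}{7}\right) 16 = - \frac{16}{7} \approx -2.2857$)
$l{\left(H \right)} = - \frac{16}{7}$
$K{\left(Z \right)} = 2 + 724 Z^{2}$ ($K{\left(Z \right)} = 2 - - 724 Z^{2} = 2 + 724 Z^{2}$)
$X{\left(n \right)} = \frac{1}{- \frac{16}{7} + n}$ ($X{\left(n \right)} = \frac{1}{n - \frac{16}{7}} = \frac{1}{- \frac{16}{7} + n}$)
$\frac{K{\left(144 \right)}}{X{\left(-223 + 336 \right)}} = \frac{2 + 724 \cdot 144^{2}}{7 \frac{1}{-16 + 7 \left(-223 + 336\right)}} = \frac{2 + 724 \cdot 20736}{7 \frac{1}{-16 + 7 \cdot 113}} = \frac{2 + 15012864}{7 \frac{1}{-16 + 791}} = \frac{15012866}{7 \cdot \frac{1}{775}} = \frac{15012866}{\frac{7}{775}} = 15012866 \cdot \frac{775}{7} = \frac{11634971150}{7}$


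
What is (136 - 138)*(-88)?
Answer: 176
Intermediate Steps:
(136 - 138)*(-88) = -2*(-88) = 176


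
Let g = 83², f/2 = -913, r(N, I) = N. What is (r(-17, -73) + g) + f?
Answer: 5046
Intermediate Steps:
f = -1826 (f = 2*(-913) = -1826)
g = 6889
(r(-17, -73) + g) + f = (-17 + 6889) - 1826 = 6872 - 1826 = 5046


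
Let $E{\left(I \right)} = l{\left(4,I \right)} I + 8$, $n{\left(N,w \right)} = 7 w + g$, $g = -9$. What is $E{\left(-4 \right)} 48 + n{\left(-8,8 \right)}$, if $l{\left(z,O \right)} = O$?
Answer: $1199$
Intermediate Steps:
$n{\left(N,w \right)} = -9 + 7 w$ ($n{\left(N,w \right)} = 7 w - 9 = -9 + 7 w$)
$E{\left(I \right)} = 8 + I^{2}$ ($E{\left(I \right)} = I I + 8 = I^{2} + 8 = 8 + I^{2}$)
$E{\left(-4 \right)} 48 + n{\left(-8,8 \right)} = \left(8 + \left(-4\right)^{2}\right) 48 + \left(-9 + 7 \cdot 8\right) = \left(8 + 16\right) 48 + \left(-9 + 56\right) = 24 \cdot 48 + 47 = 1152 + 47 = 1199$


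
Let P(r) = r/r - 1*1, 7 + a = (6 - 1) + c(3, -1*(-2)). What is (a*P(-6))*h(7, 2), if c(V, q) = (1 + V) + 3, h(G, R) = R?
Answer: 0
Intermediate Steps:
c(V, q) = 4 + V
a = 5 (a = -7 + ((6 - 1) + (4 + 3)) = -7 + (5 + 7) = -7 + 12 = 5)
P(r) = 0 (P(r) = 1 - 1 = 0)
(a*P(-6))*h(7, 2) = (5*0)*2 = 0*2 = 0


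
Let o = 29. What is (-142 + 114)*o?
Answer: -812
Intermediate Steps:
(-142 + 114)*o = (-142 + 114)*29 = -28*29 = -812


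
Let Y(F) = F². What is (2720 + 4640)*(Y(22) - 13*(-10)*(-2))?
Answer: 1648640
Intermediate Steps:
(2720 + 4640)*(Y(22) - 13*(-10)*(-2)) = (2720 + 4640)*(22² - 13*(-10)*(-2)) = 7360*(484 + 130*(-2)) = 7360*(484 - 260) = 7360*224 = 1648640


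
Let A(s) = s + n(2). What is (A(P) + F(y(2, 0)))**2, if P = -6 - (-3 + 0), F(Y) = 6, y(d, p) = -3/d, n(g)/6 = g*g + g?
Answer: 1521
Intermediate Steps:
n(g) = 6*g + 6*g**2 (n(g) = 6*(g*g + g) = 6*(g**2 + g) = 6*(g + g**2) = 6*g + 6*g**2)
P = -3 (P = -6 - 1*(-3) = -6 + 3 = -3)
A(s) = 36 + s (A(s) = s + 6*2*(1 + 2) = s + 6*2*3 = s + 36 = 36 + s)
(A(P) + F(y(2, 0)))**2 = ((36 - 3) + 6)**2 = (33 + 6)**2 = 39**2 = 1521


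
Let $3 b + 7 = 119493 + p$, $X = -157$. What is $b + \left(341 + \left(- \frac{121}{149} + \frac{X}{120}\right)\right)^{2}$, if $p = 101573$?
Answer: $\frac{60270612857089}{319694400} \approx 1.8853 \cdot 10^{5}$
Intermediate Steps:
$b = \frac{221059}{3}$ ($b = - \frac{7}{3} + \frac{119493 + 101573}{3} = - \frac{7}{3} + \frac{1}{3} \cdot 221066 = - \frac{7}{3} + \frac{221066}{3} = \frac{221059}{3} \approx 73686.0$)
$b + \left(341 + \left(- \frac{121}{149} + \frac{X}{120}\right)\right)^{2} = \frac{221059}{3} + \left(341 - \left(\frac{121}{149} + \frac{157}{120}\right)\right)^{2} = \frac{221059}{3} + \left(341 - \frac{37913}{17880}\right)^{2} = \frac{221059}{3} + \left(\frac{6059167}{17880}\right)^{2} = \frac{221059}{3} + \frac{36713504733889}{319694400} = \frac{60270612857089}{319694400}$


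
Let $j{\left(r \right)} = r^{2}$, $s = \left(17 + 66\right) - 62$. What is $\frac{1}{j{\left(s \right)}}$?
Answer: $\frac{1}{441} \approx 0.0022676$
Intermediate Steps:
$s = 21$ ($s = 83 - 62 = 21$)
$\frac{1}{j{\left(s \right)}} = \frac{1}{21^{2}} = \frac{1}{441}$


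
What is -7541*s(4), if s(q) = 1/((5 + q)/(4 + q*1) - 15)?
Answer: 60328/111 ≈ 543.50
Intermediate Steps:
s(q) = 1/(-15 + (5 + q)/(4 + q)) (s(q) = 1/((5 + q)/(4 + q) - 15) = 1/(-15 + (5 + q)/(4 + q)))
-7541*s(4) = -7541*(-4 - 1*4)/(55 + 14*4) = -7541*(-4 - 4)/(55 + 56) = -7541*(-8)/111 = -7541*(-8/111) = 60328/111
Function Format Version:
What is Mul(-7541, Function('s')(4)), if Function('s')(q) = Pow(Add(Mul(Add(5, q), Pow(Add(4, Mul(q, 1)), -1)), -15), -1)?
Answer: Rational(60328, 111) ≈ 543.50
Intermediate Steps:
Function('s')(q) = Pow(Add(-15, Mul(Pow(Add(4, q), -1), Add(5, q))), -1) (Function('s')(q) = Pow(Add(Mul(Add(5, q), Pow(Add(4, q), -1)), -15), -1) = Pow(Add(Mul(Pow(Add(4, q), -1), Add(5, q)), -15), -1) = Pow(Add(-15, Mul(Pow(Add(4, q), -1), Add(5, q))), -1))
Mul(-7541, Function('s')(4)) = Mul(-7541, Mul(Pow(Add(55, Mul(14, 4)), -1), Add(-4, Mul(-1, 4)))) = Mul(-7541, Mul(Pow(Add(55, 56), -1), Add(-4, -4))) = Mul(-7541, Mul(Pow(111, -1), -8)) = Mul(-7541, Mul(Rational(1, 111), -8)) = Mul(-7541, Rational(-8, 111)) = Rational(60328, 111)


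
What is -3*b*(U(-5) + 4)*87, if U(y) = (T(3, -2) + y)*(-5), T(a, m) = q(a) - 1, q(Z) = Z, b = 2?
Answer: -9918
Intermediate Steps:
T(a, m) = -1 + a (T(a, m) = a - 1 = -1 + a)
U(y) = -10 - 5*y (U(y) = ((-1 + 3) + y)*(-5) = (2 + y)*(-5) = -10 - 5*y)
-3*b*(U(-5) + 4)*87 = -6*((-10 - 5*(-5)) + 4)*87 = -6*((-10 + 25) + 4)*87 = -6*(15 + 4)*87 = -6*19*87 = -3*38*87 = -114*87 = -9918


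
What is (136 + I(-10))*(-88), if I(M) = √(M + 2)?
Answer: -11968 - 176*I*√2 ≈ -11968.0 - 248.9*I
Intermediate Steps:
I(M) = √(2 + M)
(136 + I(-10))*(-88) = (136 + √(2 - 10))*(-88) = (136 + √(-8))*(-88) = (136 + 2*I*√2)*(-88) = -11968 - 176*I*√2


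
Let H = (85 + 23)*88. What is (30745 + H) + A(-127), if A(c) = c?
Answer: 40122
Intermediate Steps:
H = 9504 (H = 108*88 = 9504)
(30745 + H) + A(-127) = (30745 + 9504) - 127 = 40249 - 127 = 40122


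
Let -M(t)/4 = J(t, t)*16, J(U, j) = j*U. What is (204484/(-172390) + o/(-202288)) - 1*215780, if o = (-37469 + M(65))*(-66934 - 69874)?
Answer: -924106149070767/2179526770 ≈ -4.2399e+5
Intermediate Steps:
J(U, j) = U*j
M(t) = -64*t² (M(t) = -4*t*t*16 = -4*t²*16 = -64*t²)
o = 42118942152 (o = (-37469 - 64*65²)*(-66934 - 69874) = (-37469 - 64*4225)*(-136808) = (-37469 - 270400)*(-136808) = -307869*(-136808) = 42118942152)
(204484/(-172390) + o/(-202288)) - 1*215780 = (204484/(-172390) + 42118942152/(-202288)) - 1*215780 = (204484*(-1/172390) + 42118942152*(-1/202288)) - 215780 = (-102242/86195 - 5264867769/25286) - 215780 = -453807862640167/2179526770 - 215780 = -924106149070767/2179526770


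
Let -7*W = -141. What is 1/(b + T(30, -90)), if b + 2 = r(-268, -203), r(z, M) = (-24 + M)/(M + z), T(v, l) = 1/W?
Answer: -22137/32506 ≈ -0.68101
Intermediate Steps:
W = 141/7 (W = -⅐*(-141) = 141/7 ≈ 20.143)
T(v, l) = 7/141 (T(v, l) = 1/(141/7) = 7/141)
r(z, M) = (-24 + M)/(M + z)
b = -715/471 (b = -2 + (-24 - 203)/(-203 - 268) = -2 - 227/(-471) = -2 - 1/471*(-227) = -2 + 227/471 = -715/471 ≈ -1.5180)
1/(b + T(30, -90)) = 1/(-715/471 + 7/141) = 1/(-32506/22137) = -22137/32506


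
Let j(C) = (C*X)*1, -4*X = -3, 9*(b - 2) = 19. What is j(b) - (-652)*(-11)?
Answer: -86027/12 ≈ -7168.9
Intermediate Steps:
b = 37/9 (b = 2 + (⅑)*19 = 2 + 19/9 = 37/9 ≈ 4.1111)
X = ¾ (X = -¼*(-3) = ¾ ≈ 0.75000)
j(C) = 3*C/4 (j(C) = (C*(¾))*1 = (3*C/4)*1 = 3*C/4)
j(b) - (-652)*(-11) = (¾)*(37/9) - (-652)*(-11) = 37/12 - 1*7172 = 37/12 - 7172 = -86027/12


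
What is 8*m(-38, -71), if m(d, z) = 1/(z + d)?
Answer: -8/109 ≈ -0.073395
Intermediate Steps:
m(d, z) = 1/(d + z)
8*m(-38, -71) = 8/(-38 - 71) = 8/(-109) = 8*(-1/109) = -8/109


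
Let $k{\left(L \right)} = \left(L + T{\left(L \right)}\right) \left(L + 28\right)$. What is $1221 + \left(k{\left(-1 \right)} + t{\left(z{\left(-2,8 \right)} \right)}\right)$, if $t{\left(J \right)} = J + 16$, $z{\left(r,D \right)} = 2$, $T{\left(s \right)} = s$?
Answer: $1185$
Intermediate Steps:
$t{\left(J \right)} = 16 + J$
$k{\left(L \right)} = 2 L \left(28 + L\right)$ ($k{\left(L \right)} = \left(L + L\right) \left(L + 28\right) = 2 L \left(28 + L\right)$)
$1221 + \left(k{\left(-1 \right)} + t{\left(z{\left(-2,8 \right)} \right)}\right) = 1221 + \left(2 \left(-1\right) \left(28 - 1\right) + \left(16 + 2\right)\right) = 1221 + \left(2 \left(-1\right) 27 + 18\right) = 1221 + \left(-54 + 18\right) = 1221 - 36 = 1185$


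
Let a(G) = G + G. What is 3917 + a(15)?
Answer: 3947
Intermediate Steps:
a(G) = 2*G
3917 + a(15) = 3917 + 2*15 = 3917 + 30 = 3947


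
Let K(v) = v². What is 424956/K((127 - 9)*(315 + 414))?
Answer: 35413/616648707 ≈ 5.7428e-5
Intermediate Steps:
424956/K((127 - 9)*(315 + 414)) = 424956/(((127 - 9)*(315 + 414))²) = 424956/((118*729)²) = 424956/(86022²) = 424956/7399784484 = 424956*(1/7399784484) = 35413/616648707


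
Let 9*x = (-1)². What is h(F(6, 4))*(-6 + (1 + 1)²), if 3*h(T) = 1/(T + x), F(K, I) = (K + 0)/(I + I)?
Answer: -24/31 ≈ -0.77419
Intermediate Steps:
F(K, I) = K/(2*I) (F(K, I) = K/((2*I)) = K*(1/(2*I)) = K/(2*I))
x = ⅑ (x = (⅑)*(-1)² = (⅑)*1 = ⅑ ≈ 0.11111)
h(T) = 1/(3*(⅑ + T)) (h(T) = 1/(3*(T + ⅑)) = 1/(3*(⅑ + T)))
h(F(6, 4))*(-6 + (1 + 1)²) = (3/(1 + 9*((½)*6/4)))*(-6 + (1 + 1)²) = (3/(1 + 9*((½)*6*(¼))))*(-6 + 2²) = (3/(1 + 9*(¾)))*(-6 + 4) = (3/(1 + 27/4))*(-2) = (3/(31/4))*(-2) = (3*(4/31))*(-2) = (12/31)*(-2) = -24/31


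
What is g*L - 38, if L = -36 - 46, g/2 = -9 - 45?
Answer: 8818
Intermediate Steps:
g = -108 (g = 2*(-9 - 45) = 2*(-54) = -108)
L = -82
g*L - 38 = -108*(-82) - 38 = 8856 - 38 = 8818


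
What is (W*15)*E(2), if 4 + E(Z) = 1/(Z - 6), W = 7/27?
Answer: -595/36 ≈ -16.528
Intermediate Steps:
W = 7/27 (W = 7*(1/27) = 7/27 ≈ 0.25926)
E(Z) = -4 + 1/(-6 + Z) (E(Z) = -4 + 1/(Z - 6) = -4 + 1/(-6 + Z))
(W*15)*E(2) = ((7/27)*15)*((25 - 4*2)/(-6 + 2)) = 35*((25 - 8)/(-4))/9 = 35*(-¼*17)/9 = (35/9)*(-17/4) = -595/36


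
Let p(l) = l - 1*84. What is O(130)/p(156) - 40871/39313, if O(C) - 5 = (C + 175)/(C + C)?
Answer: -46800517/49062624 ≈ -0.95389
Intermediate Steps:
p(l) = -84 + l (p(l) = l - 84 = -84 + l)
O(C) = 5 + (175 + C)/(2*C) (O(C) = 5 + (C + 175)/(C + C) = 5 + (175 + C)/((2*C)) = 5 + (175 + C)*(1/(2*C)) = 5 + (175 + C)/(2*C))
O(130)/p(156) - 40871/39313 = ((1/2)*(175 + 11*130)/130)/(-84 + 156) - 40871/39313 = ((1/2)*(1/130)*(175 + 1430))/72 - 40871*1/39313 = ((1/2)*(1/130)*1605)*(1/72) - 40871/39313 = (321/52)*(1/72) - 40871/39313 = 107/1248 - 40871/39313 = -46800517/49062624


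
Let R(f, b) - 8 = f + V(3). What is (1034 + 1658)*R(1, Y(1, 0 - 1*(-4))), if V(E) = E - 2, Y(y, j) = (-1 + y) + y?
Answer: 26920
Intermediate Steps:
Y(y, j) = -1 + 2*y
V(E) = -2 + E
R(f, b) = 9 + f (R(f, b) = 8 + (f + (-2 + 3)) = 8 + (f + 1) = 8 + (1 + f) = 9 + f)
(1034 + 1658)*R(1, Y(1, 0 - 1*(-4))) = (1034 + 1658)*(9 + 1) = 2692*10 = 26920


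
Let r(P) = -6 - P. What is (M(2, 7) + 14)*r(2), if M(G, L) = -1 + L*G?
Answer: -216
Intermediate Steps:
M(G, L) = -1 + G*L
(M(2, 7) + 14)*r(2) = ((-1 + 2*7) + 14)*(-6 - 1*2) = ((-1 + 14) + 14)*(-6 - 2) = (13 + 14)*(-8) = 27*(-8) = -216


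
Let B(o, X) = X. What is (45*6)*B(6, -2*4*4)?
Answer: -8640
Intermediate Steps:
(45*6)*B(6, -2*4*4) = (45*6)*(-2*4*4) = 270*(-8*4) = 270*(-32) = -8640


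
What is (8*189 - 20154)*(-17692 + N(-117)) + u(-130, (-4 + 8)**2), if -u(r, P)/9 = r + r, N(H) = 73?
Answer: 328455738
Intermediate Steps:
u(r, P) = -18*r (u(r, P) = -9*(r + r) = -18*r)
(8*189 - 20154)*(-17692 + N(-117)) + u(-130, (-4 + 8)**2) = (8*189 - 20154)*(-17692 + 73) - 18*(-130) = (1512 - 20154)*(-17619) + 2340 = -18642*(-17619) + 2340 = 328453398 + 2340 = 328455738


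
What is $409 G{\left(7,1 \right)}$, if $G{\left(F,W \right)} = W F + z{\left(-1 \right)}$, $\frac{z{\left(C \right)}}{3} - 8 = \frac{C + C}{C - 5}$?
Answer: $13088$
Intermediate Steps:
$z{\left(C \right)} = 24 + \frac{6 C}{-5 + C}$ ($z{\left(C \right)} = 24 + 3 \frac{C + C}{C - 5} = 24 + 3 \frac{2 C}{-5 + C} = 24 + \frac{6 C}{-5 + C}$)
$G{\left(F,W \right)} = 25 + F W$ ($G{\left(F,W \right)} = W F + \frac{30 \left(-4 - 1\right)}{-5 - 1} = F W + 30 \frac{1}{-6} \left(-5\right) = F W + 30 \left(- \frac{1}{6}\right) \left(-5\right) = F W + 25 = 25 + F W$)
$409 G{\left(7,1 \right)} = 409 \left(25 + 7 \cdot 1\right) = 409 \left(25 + 7\right) = 409 \cdot 32 = 13088$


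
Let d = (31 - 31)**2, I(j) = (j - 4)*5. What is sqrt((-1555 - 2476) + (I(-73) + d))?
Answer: 8*I*sqrt(69) ≈ 66.453*I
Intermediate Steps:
I(j) = -20 + 5*j (I(j) = (-4 + j)*5 = -20 + 5*j)
d = 0 (d = 0**2 = 0)
sqrt((-1555 - 2476) + (I(-73) + d)) = sqrt((-1555 - 2476) + ((-20 + 5*(-73)) + 0)) = sqrt(-4031 + ((-20 - 365) + 0)) = sqrt(-4031 + (-385 + 0)) = sqrt(-4031 - 385) = sqrt(-4416) = 8*I*sqrt(69)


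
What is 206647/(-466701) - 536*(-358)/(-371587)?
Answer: -166341660277/173420024487 ≈ -0.95918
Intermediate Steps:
206647/(-466701) - 536*(-358)/(-371587) = 206647*(-1/466701) + 191888*(-1/371587) = -206647/466701 - 191888/371587 = -166341660277/173420024487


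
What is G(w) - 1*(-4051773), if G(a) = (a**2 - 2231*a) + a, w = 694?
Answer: 2985789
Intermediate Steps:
G(a) = a**2 - 2230*a
G(w) - 1*(-4051773) = 694*(-2230 + 694) - 1*(-4051773) = 694*(-1536) + 4051773 = -1065984 + 4051773 = 2985789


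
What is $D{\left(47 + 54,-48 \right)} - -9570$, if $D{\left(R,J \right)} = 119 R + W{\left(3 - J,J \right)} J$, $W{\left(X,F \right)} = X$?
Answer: $19141$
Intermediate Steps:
$D{\left(R,J \right)} = 119 R + J \left(3 - J\right)$ ($D{\left(R,J \right)} = 119 R + \left(3 - J\right) J = 119 R + J \left(3 - J\right)$)
$D{\left(47 + 54,-48 \right)} - -9570 = \left(119 \left(47 + 54\right) - - 48 \left(-3 - 48\right)\right) - -9570 = \left(119 \cdot 101 - \left(-48\right) \left(-51\right)\right) + 9570 = \left(12019 - 2448\right) + 9570 = 9571 + 9570 = 19141$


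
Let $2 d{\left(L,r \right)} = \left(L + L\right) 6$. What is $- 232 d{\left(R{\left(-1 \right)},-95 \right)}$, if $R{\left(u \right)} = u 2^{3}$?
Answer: $11136$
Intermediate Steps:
$R{\left(u \right)} = 8 u$ ($R{\left(u \right)} = u 8 = 8 u$)
$d{\left(L,r \right)} = 6 L$ ($d{\left(L,r \right)} = \frac{\left(L + L\right) 6}{2} = \frac{2 L 6}{2} = \frac{12 L}{2} = 6 L$)
$- 232 d{\left(R{\left(-1 \right)},-95 \right)} = - 232 \cdot 6 \cdot 8 \left(-1\right) = - 232 \cdot 6 \left(-8\right) = \left(-232\right) \left(-48\right) = 11136$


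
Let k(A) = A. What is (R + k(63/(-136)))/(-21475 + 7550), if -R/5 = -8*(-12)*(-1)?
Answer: -65217/1893800 ≈ -0.034437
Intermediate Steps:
R = 480 (R = -5*(-8*(-12))*(-1) = -480*(-1) = -5*(-96) = 480)
(R + k(63/(-136)))/(-21475 + 7550) = (480 + 63/(-136))/(-21475 + 7550) = (480 + 63*(-1/136))/(-13925) = (480 - 63/136)*(-1/13925) = (65217/136)*(-1/13925) = -65217/1893800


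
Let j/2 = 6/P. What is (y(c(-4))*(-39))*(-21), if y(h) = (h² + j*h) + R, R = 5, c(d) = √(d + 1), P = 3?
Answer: 1638 + 3276*I*√3 ≈ 1638.0 + 5674.2*I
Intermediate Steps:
c(d) = √(1 + d)
j = 4 (j = 2*(6/3) = 2*(6*(⅓)) = 2*2 = 4)
y(h) = 5 + h² + 4*h (y(h) = (h² + 4*h) + 5 = 5 + h² + 4*h)
(y(c(-4))*(-39))*(-21) = ((5 + (√(1 - 4))² + 4*√(1 - 4))*(-39))*(-21) = ((5 + (√(-3))² + 4*√(-3))*(-39))*(-21) = ((5 + (I*√3)² + 4*(I*√3))*(-39))*(-21) = ((5 - 3 + 4*I*√3)*(-39))*(-21) = ((2 + 4*I*√3)*(-39))*(-21) = (-78 - 156*I*√3)*(-21) = 1638 + 3276*I*√3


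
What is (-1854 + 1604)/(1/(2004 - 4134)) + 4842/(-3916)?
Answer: 1042632579/1958 ≈ 5.3250e+5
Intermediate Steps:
(-1854 + 1604)/(1/(2004 - 4134)) + 4842/(-3916) = -250/(1/(-2130)) + 4842*(-1/3916) = -250/(-1/2130) - 2421/1958 = -250*(-2130) - 2421/1958 = 532500 - 2421/1958 = 1042632579/1958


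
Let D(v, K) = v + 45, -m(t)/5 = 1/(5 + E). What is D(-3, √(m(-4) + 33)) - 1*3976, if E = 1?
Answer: -3934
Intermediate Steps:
m(t) = -⅚ (m(t) = -5/(5 + 1) = -5/6 = -5*⅙ = -⅚)
D(v, K) = 45 + v
D(-3, √(m(-4) + 33)) - 1*3976 = (45 - 3) - 1*3976 = 42 - 3976 = -3934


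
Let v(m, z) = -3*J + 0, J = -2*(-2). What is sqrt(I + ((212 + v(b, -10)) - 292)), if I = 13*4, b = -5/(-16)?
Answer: 2*I*sqrt(10) ≈ 6.3246*I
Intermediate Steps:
J = 4
b = 5/16 (b = -1/16*(-5) = 5/16 ≈ 0.31250)
v(m, z) = -12 (v(m, z) = -3*4 + 0 = -12 + 0 = -12)
I = 52
sqrt(I + ((212 + v(b, -10)) - 292)) = sqrt(52 + ((212 - 12) - 292)) = sqrt(52 + (200 - 292)) = sqrt(52 - 92) = sqrt(-40) = 2*I*sqrt(10)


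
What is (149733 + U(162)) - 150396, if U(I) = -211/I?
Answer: -107617/162 ≈ -664.30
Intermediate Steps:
(149733 + U(162)) - 150396 = (149733 - 211/162) - 150396 = 24256535/162 - 150396 = -107617/162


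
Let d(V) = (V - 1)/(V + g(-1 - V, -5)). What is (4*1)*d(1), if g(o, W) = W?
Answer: 0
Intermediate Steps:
d(V) = (-1 + V)/(-5 + V) (d(V) = (V - 1)/(V - 5) = (-1 + V)/(-5 + V))
(4*1)*d(1) = (4*1)*((-1 + 1)/(-5 + 1)) = 4*(0/(-4)) = 4*(-1/4*0) = 4*0 = 0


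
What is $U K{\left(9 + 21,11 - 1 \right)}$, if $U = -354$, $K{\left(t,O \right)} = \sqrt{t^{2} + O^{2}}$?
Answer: $- 3540 \sqrt{10} \approx -11194.0$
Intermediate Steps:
$K{\left(t,O \right)} = \sqrt{O^{2} + t^{2}}$
$U K{\left(9 + 21,11 - 1 \right)} = - 354 \sqrt{\left(11 - 1\right)^{2} + \left(9 + 21\right)^{2}} = - 354 \sqrt{\left(11 - 1\right)^{2} + 30^{2}} = - 354 \sqrt{10^{2} + 900} = - 354 \sqrt{100 + 900} = - 354 \sqrt{1000} = - 354 \cdot 10 \sqrt{10} = - 3540 \sqrt{10}$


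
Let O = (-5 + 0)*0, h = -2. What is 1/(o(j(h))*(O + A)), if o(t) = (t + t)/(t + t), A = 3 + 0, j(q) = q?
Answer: 1/3 ≈ 0.33333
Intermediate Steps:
A = 3
o(t) = 1 (o(t) = (2*t)/((2*t)) = (2*t)*(1/(2*t)) = 1)
O = 0 (O = -5*0 = 0)
1/(o(j(h))*(O + A)) = 1/(1*(0 + 3)) = 1/(1*3) = 1/3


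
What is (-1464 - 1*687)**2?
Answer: 4626801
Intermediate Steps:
(-1464 - 1*687)**2 = (-1464 - 687)**2 = (-2151)**2 = 4626801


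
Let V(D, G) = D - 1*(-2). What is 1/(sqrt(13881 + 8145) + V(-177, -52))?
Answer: -175/8599 - sqrt(22026)/8599 ≈ -0.037610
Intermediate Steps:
V(D, G) = 2 + D (V(D, G) = D + 2 = 2 + D)
1/(sqrt(13881 + 8145) + V(-177, -52)) = 1/(sqrt(13881 + 8145) + (2 - 177)) = 1/(sqrt(22026) - 175) = 1/(-175 + sqrt(22026))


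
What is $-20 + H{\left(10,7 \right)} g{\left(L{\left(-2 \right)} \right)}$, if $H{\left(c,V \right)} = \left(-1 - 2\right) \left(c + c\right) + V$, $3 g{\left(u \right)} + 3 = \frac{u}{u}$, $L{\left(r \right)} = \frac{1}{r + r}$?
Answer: $\frac{46}{3} \approx 15.333$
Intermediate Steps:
$L{\left(r \right)} = \frac{1}{2 r}$
$g{\left(u \right)} = - \frac{2}{3}$ ($g{\left(u \right)} = -1 + \frac{u \frac{1}{u}}{3} = -1 + \frac{1}{3} \cdot 1 = -1 + \frac{1}{3} = - \frac{2}{3}$)
$H{\left(c,V \right)} = V - 6 c$ ($H{\left(c,V \right)} = - 3 \cdot 2 c + V = - 6 c + V = V - 6 c$)
$-20 + H{\left(10,7 \right)} g{\left(L{\left(-2 \right)} \right)} = -20 + \left(7 - 60\right) \left(- \frac{2}{3}\right) = -20 - - \frac{106}{3} = -20 + \frac{106}{3} = \frac{46}{3}$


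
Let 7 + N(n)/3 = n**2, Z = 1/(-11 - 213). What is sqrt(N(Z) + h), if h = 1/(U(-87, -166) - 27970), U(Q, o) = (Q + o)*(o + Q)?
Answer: I*sqrt(1368544692318189)/8072736 ≈ 4.5826*I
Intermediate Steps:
U(Q, o) = (Q + o)**2 (U(Q, o) = (Q + o)*(Q + o) = (Q + o)**2)
Z = -1/224 (Z = 1/(-224) = -1/224 ≈ -0.0044643)
N(n) = -21 + 3*n**2
h = 1/36039 (h = 1/((-87 - 166)**2 - 27970) = 1/((-253)**2 - 27970) = 1/(64009 - 27970) = 1/36039 ≈ 2.7748e-5)
sqrt(N(Z) + h) = sqrt((-21 + 3*(-1/224)**2) + 1/36039) = sqrt((-21 + 3*(1/50176)) + 1/36039) = sqrt((-21 + 3/50176) + 1/36039) = sqrt(-1053693/50176 + 1/36039) = sqrt(-37973991851/1808292864) = I*sqrt(1368544692318189)/8072736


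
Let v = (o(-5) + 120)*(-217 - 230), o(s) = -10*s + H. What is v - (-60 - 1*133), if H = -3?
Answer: -74456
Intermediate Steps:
o(s) = -3 - 10*s (o(s) = -10*s - 3 = -3 - 10*s)
v = -74649 (v = ((-3 - 10*(-5)) + 120)*(-217 - 230) = ((-3 + 50) + 120)*(-447) = (47 + 120)*(-447) = 167*(-447) = -74649)
v - (-60 - 1*133) = -74649 - (-60 - 1*133) = -74649 - (-60 - 133) = -74649 - 1*(-193) = -74649 + 193 = -74456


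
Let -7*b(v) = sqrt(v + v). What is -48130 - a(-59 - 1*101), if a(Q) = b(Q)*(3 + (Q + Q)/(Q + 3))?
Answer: -48130 + 904*I*sqrt(5)/157 ≈ -48130.0 + 12.875*I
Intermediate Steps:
b(v) = -sqrt(2)*sqrt(v)/7 (b(v) = -sqrt(v + v)/7 = -sqrt(2)*sqrt(v)/7)
a(Q) = -sqrt(2)*sqrt(Q)*(3 + 2*Q/(3 + Q))/7 (a(Q) = (-sqrt(2)*sqrt(Q)/7)*(3 + (Q + Q)/(Q + 3)) = (-sqrt(2)*sqrt(Q)/7)*(3 + (2*Q)/(3 + Q)) = (-sqrt(2)*sqrt(Q)/7)*(3 + 2*Q/(3 + Q)) = -sqrt(2)*sqrt(Q)*(3 + 2*Q/(3 + Q))/7)
-48130 - a(-59 - 1*101) = -48130 - sqrt(2)*sqrt(-59 - 1*101)*(-9 - 5*(-59 - 1*101))/(7*(3 + (-59 - 1*101))) = -48130 - sqrt(2)*sqrt(-59 - 101)*(-9 - 5*(-59 - 101))/(7*(3 + (-59 - 101))) = -48130 - sqrt(2)*sqrt(-160)*(-9 - 5*(-160))/(7*(3 - 160)) = -48130 - sqrt(2)*4*I*sqrt(10)*(-9 + 800)/(7*(-157)) = -48130 - sqrt(2)*4*I*sqrt(10)*(-1)*791/(7*157) = -48130 - (-904)*I*sqrt(5)/157 = -48130 + 904*I*sqrt(5)/157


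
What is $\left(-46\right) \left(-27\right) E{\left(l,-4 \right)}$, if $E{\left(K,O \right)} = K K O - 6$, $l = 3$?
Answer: $-52164$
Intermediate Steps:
$E{\left(K,O \right)} = -6 + O K^{2}$ ($E{\left(K,O \right)} = K^{2} O - 6 = O K^{2} - 6 = -6 + O K^{2}$)
$\left(-46\right) \left(-27\right) E{\left(l,-4 \right)} = \left(-46\right) \left(-27\right) \left(-6 - 4 \cdot 3^{2}\right) = 1242 \left(-6 - 36\right) = 1242 \left(-42\right) = -52164$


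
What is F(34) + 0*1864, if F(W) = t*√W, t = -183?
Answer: -183*√34 ≈ -1067.1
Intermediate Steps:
F(W) = -183*√W
F(34) + 0*1864 = -183*√34 + 0*1864 = -183*√34 + 0 = -183*√34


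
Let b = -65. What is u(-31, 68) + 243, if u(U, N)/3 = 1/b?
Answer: 15792/65 ≈ 242.95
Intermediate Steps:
u(U, N) = -3/65 (u(U, N) = 3/(-65) = 3*(-1/65) = -3/65)
u(-31, 68) + 243 = -3/65 + 243 = 15792/65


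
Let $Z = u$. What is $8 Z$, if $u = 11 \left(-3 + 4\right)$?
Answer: $88$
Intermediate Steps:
$u = 11$ ($u = 11 \cdot 1 = 11$)
$Z = 11$
$8 Z = 8 \cdot 11 = 88$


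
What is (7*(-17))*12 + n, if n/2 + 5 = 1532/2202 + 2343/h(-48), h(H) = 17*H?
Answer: -215971897/149736 ≈ -1442.4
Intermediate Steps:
n = -2148889/149736 (n = -10 + 2*(1532/2202 + 2343/((17*(-48)))) = -10 + 2*(1532*(1/2202) + 2343/(-816)) = -10 + 2*(766/1101 + 2343*(-1/816)) = -10 + 2*(766/1101 - 781/272) = -10 + 2*(-651529/299472) = -10 - 651529/149736 = -2148889/149736 ≈ -14.351)
(7*(-17))*12 + n = (7*(-17))*12 - 2148889/149736 = -119*12 - 2148889/149736 = -1428 - 2148889/149736 = -215971897/149736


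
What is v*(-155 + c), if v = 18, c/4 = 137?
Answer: 7074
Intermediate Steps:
c = 548 (c = 4*137 = 548)
v*(-155 + c) = 18*(-155 + 548) = 18*393 = 7074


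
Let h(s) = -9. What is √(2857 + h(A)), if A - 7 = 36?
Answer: 4*√178 ≈ 53.367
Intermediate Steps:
A = 43 (A = 7 + 36 = 43)
√(2857 + h(A)) = √(2857 - 9) = √2848 = 4*√178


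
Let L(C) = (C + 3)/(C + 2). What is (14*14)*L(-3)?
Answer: 0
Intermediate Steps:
L(C) = (3 + C)/(2 + C)
(14*14)*L(-3) = (14*14)*((3 - 3)/(2 - 3)) = 196*(0/(-1)) = 196*(-1*0) = 196*0 = 0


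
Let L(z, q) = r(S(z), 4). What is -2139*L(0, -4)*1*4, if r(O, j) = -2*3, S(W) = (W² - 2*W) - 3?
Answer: 51336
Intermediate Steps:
S(W) = -3 + W² - 2*W
r(O, j) = -6
L(z, q) = -6
-2139*L(0, -4)*1*4 = -2139*(-6*1)*4 = -(-12834)*4 = -2139*(-24) = 51336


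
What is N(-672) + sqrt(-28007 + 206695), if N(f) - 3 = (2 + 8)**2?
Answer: 103 + 16*sqrt(698) ≈ 525.71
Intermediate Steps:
N(f) = 103 (N(f) = 3 + (2 + 8)**2 = 3 + 10**2 = 3 + 100 = 103)
N(-672) + sqrt(-28007 + 206695) = 103 + sqrt(-28007 + 206695) = 103 + sqrt(178688) = 103 + 16*sqrt(698)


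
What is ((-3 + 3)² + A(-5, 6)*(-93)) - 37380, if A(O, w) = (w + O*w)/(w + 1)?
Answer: -259428/7 ≈ -37061.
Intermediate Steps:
A(O, w) = (w + O*w)/(1 + w)
((-3 + 3)² + A(-5, 6)*(-93)) - 37380 = ((-3 + 3)² + (6*(1 - 5)/(1 + 6))*(-93)) - 37380 = (0² + (6*(-4)/7)*(-93)) - 37380 = (0 + (6*(⅐)*(-4))*(-93)) - 37380 = (0 - 24/7*(-93)) - 37380 = (0 + 2232/7) - 37380 = 2232/7 - 37380 = -259428/7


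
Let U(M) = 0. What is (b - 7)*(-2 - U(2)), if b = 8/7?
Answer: 82/7 ≈ 11.714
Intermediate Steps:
b = 8/7 (b = 8*(⅐) = 8/7 ≈ 1.1429)
(b - 7)*(-2 - U(2)) = (8/7 - 7)*(-2 - 1*0) = -41*(-2 + 0)/7 = -41/7*(-2) = 82/7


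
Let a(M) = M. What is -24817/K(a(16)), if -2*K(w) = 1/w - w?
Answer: -794144/255 ≈ -3114.3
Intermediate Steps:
K(w) = w/2 - 1/(2*w) (K(w) = -(1/w - w)/2 = w/2 - 1/(2*w))
-24817/K(a(16)) = -24817*32/(-1 + 16**2) = -24817*32/(-1 + 256) = -24817/((1/2)*(1/16)*255) = -24817/255/32 = -24817*32/255 = -794144/255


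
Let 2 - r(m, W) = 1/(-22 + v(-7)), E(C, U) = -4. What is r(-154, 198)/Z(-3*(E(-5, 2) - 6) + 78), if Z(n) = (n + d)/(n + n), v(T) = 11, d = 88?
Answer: 1242/539 ≈ 2.3043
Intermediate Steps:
r(m, W) = 23/11 (r(m, W) = 2 - 1/(-22 + 11) = 2 - 1/(-11) = 2 - 1*(-1/11) = 2 + 1/11 = 23/11)
Z(n) = (88 + n)/(2*n) (Z(n) = (n + 88)/(n + n) = (88 + n)/((2*n)) = (88 + n)*(1/(2*n)) = (88 + n)/(2*n))
r(-154, 198)/Z(-3*(E(-5, 2) - 6) + 78) = 23/(11*(((88 + (-3*(-4 - 6) + 78))/(2*(-3*(-4 - 6) + 78))))) = 23/(11*(((88 + (-3*(-10) + 78))/(2*(-3*(-10) + 78))))) = 23/(11*(((88 + (30 + 78))/(2*(30 + 78))))) = 23/(11*(((½)*(88 + 108)/108))) = 23/(11*(((½)*(1/108)*196))) = 23/(11*(49/54)) = (23/11)*(54/49) = 1242/539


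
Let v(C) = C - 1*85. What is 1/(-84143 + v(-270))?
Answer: -1/84498 ≈ -1.1835e-5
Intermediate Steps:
v(C) = -85 + C (v(C) = C - 85 = -85 + C)
1/(-84143 + v(-270)) = 1/(-84143 + (-85 - 270)) = 1/(-84143 - 355) = 1/(-84498) = -1/84498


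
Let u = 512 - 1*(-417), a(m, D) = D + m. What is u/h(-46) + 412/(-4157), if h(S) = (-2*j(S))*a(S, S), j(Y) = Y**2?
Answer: -156547875/1618503008 ≈ -0.096724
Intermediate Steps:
h(S) = -4*S**3 (h(S) = (-2*S**2)*(S + S) = (-2*S**2)*(2*S) = -4*S**3)
u = 929 (u = 512 + 417 = 929)
u/h(-46) + 412/(-4157) = 929/((-4*(-46)**3)) + 412/(-4157) = 929/((-4*(-97336))) + 412*(-1/4157) = 929/389344 - 412/4157 = -156547875/1618503008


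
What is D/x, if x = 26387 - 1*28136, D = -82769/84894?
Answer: 82769/148479606 ≈ 0.00055744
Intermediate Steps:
D = -82769/84894 (D = -82769*1/84894 = -82769/84894 ≈ -0.97497)
x = -1749 (x = 26387 - 28136 = -1749)
D/x = -82769/84894/(-1749) = -82769/84894*(-1/1749) = 82769/148479606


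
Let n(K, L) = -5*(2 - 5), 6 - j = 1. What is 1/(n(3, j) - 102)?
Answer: -1/87 ≈ -0.011494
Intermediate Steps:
j = 5 (j = 6 - 1*1 = 6 - 1 = 5)
n(K, L) = 15 (n(K, L) = -5*(-3) = 15)
1/(n(3, j) - 102) = 1/(15 - 102) = 1/(-87) = -1/87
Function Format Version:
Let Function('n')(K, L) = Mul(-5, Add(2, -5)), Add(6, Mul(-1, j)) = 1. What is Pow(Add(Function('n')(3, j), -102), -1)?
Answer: Rational(-1, 87) ≈ -0.011494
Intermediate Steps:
j = 5 (j = Add(6, Mul(-1, 1)) = Add(6, -1) = 5)
Function('n')(K, L) = 15 (Function('n')(K, L) = Mul(-5, -3) = 15)
Pow(Add(Function('n')(3, j), -102), -1) = Pow(Add(15, -102), -1) = Pow(-87, -1) = Rational(-1, 87)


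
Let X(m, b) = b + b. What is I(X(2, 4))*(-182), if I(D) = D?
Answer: -1456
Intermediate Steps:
X(m, b) = 2*b
I(X(2, 4))*(-182) = (2*4)*(-182) = 8*(-182) = -1456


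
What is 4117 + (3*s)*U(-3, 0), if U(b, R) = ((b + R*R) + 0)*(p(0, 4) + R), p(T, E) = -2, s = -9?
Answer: 3955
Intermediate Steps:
U(b, R) = (-2 + R)*(b + R²) (U(b, R) = ((b + R*R) + 0)*(-2 + R) = ((b + R²) + 0)*(-2 + R) = (b + R²)*(-2 + R) = (-2 + R)*(b + R²))
4117 + (3*s)*U(-3, 0) = 4117 + (3*(-9))*(0³ - 2*(-3) - 2*0² + 0*(-3)) = 4117 - 27*(0 + 6 - 2*0 + 0) = 4117 - 27*(0 + 6 + 0 + 0) = 4117 - 27*6 = 4117 - 162 = 3955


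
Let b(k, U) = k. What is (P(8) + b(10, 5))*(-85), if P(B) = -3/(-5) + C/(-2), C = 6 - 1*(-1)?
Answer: -1207/2 ≈ -603.50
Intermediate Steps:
C = 7 (C = 6 + 1 = 7)
P(B) = -29/10 (P(B) = -3/(-5) + 7/(-2) = -3*(-1/5) + 7*(-1/2) = 3/5 - 7/2 = -29/10)
(P(8) + b(10, 5))*(-85) = (-29/10 + 10)*(-85) = (71/10)*(-85) = -1207/2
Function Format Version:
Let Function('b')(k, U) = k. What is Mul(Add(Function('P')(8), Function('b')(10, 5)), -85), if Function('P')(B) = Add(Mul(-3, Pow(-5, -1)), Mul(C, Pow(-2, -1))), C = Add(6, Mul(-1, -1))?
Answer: Rational(-1207, 2) ≈ -603.50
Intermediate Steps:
C = 7 (C = Add(6, 1) = 7)
Function('P')(B) = Rational(-29, 10) (Function('P')(B) = Add(Mul(-3, Pow(-5, -1)), Mul(7, Pow(-2, -1))) = Add(Mul(-3, Rational(-1, 5)), Mul(7, Rational(-1, 2))) = Add(Rational(3, 5), Rational(-7, 2)) = Rational(-29, 10))
Mul(Add(Function('P')(8), Function('b')(10, 5)), -85) = Mul(Add(Rational(-29, 10), 10), -85) = Mul(Rational(71, 10), -85) = Rational(-1207, 2)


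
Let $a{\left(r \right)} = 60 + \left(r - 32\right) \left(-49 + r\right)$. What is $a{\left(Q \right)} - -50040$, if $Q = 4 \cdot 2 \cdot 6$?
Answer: $50084$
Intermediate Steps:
$Q = 48$ ($Q = 8 \cdot 6 = 48$)
$a{\left(r \right)} = 60 + \left(-49 + r\right) \left(-32 + r\right)$ ($a{\left(r \right)} = 60 + \left(-32 + r\right) \left(-49 + r\right) = 60 + \left(-49 + r\right) \left(-32 + r\right)$)
$a{\left(Q \right)} - -50040 = \left(1628 + 48^{2} - 3888\right) - -50040 = \left(1628 + 2304 - 3888\right) + 50040 = 44 + 50040 = 50084$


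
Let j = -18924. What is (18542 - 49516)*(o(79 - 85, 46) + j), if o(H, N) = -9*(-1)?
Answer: 585873210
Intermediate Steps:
o(H, N) = 9
(18542 - 49516)*(o(79 - 85, 46) + j) = (18542 - 49516)*(9 - 18924) = -30974*(-18915) = 585873210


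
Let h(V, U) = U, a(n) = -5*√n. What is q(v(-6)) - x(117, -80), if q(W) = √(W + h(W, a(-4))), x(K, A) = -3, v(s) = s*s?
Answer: 3 + √(36 - 10*I) ≈ 9.0565 - 0.82556*I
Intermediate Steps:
v(s) = s²
q(W) = √(W - 10*I)
q(v(-6)) - x(117, -80) = √((-6)² - 10*I) - 1*(-3) = √(36 - 10*I) + 3 = 3 + √(36 - 10*I)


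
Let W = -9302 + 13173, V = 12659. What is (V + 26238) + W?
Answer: 42768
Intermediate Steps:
W = 3871
(V + 26238) + W = (12659 + 26238) + 3871 = 38897 + 3871 = 42768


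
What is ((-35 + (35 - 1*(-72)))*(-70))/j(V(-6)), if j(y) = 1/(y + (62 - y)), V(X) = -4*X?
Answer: -312480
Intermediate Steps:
j(y) = 1/62
((-35 + (35 - 1*(-72)))*(-70))/j(V(-6)) = ((-35 + (35 - 1*(-72)))*(-70))/(1/62) = ((-35 + (35 + 72))*(-70))*62 = ((-35 + 107)*(-70))*62 = (72*(-70))*62 = -5040*62 = -312480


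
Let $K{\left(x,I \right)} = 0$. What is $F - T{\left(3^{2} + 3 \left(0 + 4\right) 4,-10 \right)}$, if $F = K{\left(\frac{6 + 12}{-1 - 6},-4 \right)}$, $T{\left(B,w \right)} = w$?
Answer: $10$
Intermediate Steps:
$F = 0$
$F - T{\left(3^{2} + 3 \left(0 + 4\right) 4,-10 \right)} = 0 - -10 = 0 + 10 = 10$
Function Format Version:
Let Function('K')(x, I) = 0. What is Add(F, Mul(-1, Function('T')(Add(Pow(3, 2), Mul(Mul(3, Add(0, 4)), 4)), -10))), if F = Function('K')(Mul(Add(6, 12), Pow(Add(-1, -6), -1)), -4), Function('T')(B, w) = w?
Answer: 10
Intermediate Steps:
F = 0
Add(F, Mul(-1, Function('T')(Add(Pow(3, 2), Mul(Mul(3, Add(0, 4)), 4)), -10))) = Add(0, Mul(-1, -10)) = Add(0, 10) = 10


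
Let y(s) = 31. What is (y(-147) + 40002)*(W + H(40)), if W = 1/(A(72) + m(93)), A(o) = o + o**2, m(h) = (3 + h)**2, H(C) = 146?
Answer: 84586246129/14472 ≈ 5.8448e+6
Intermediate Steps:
W = 1/14472 (W = 1/(72*(1 + 72) + (3 + 93)**2) = 1/(72*73 + 96**2) = 1/(5256 + 9216) = 1/14472 ≈ 6.9099e-5)
(y(-147) + 40002)*(W + H(40)) = (31 + 40002)*(1/14472 + 146) = 40033*(2112913/14472) = 84586246129/14472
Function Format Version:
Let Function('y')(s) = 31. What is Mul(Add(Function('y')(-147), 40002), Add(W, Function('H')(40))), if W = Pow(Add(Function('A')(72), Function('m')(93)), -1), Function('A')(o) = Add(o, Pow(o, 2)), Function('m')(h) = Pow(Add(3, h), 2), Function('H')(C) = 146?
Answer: Rational(84586246129, 14472) ≈ 5.8448e+6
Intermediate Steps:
W = Rational(1, 14472) (W = Pow(Add(Mul(72, Add(1, 72)), Pow(Add(3, 93), 2)), -1) = Pow(Add(Mul(72, 73), Pow(96, 2)), -1) = Pow(Add(5256, 9216), -1) = Pow(14472, -1) = Rational(1, 14472) ≈ 6.9099e-5)
Mul(Add(Function('y')(-147), 40002), Add(W, Function('H')(40))) = Mul(Add(31, 40002), Add(Rational(1, 14472), 146)) = Mul(40033, Rational(2112913, 14472)) = Rational(84586246129, 14472)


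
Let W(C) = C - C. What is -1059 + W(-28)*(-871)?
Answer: -1059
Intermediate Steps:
W(C) = 0
-1059 + W(-28)*(-871) = -1059 + 0*(-871) = -1059 + 0 = -1059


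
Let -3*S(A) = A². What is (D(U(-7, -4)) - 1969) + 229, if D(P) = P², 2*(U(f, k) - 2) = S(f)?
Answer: -61271/36 ≈ -1702.0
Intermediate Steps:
S(A) = -A²/3
U(f, k) = 2 - f²/6 (U(f, k) = 2 + (-f²/3)/2 = 2 - f²/6)
(D(U(-7, -4)) - 1969) + 229 = ((2 - ⅙*(-7)²)² - 1969) + 229 = ((2 - ⅙*49)² - 1969) + 229 = ((2 - 49/6)² - 1969) + 229 = ((-37/6)² - 1969) + 229 = (1369/36 - 1969) + 229 = -69515/36 + 229 = -61271/36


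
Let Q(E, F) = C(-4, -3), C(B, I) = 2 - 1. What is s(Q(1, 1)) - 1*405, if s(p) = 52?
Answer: -353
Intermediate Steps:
C(B, I) = 1
Q(E, F) = 1
s(Q(1, 1)) - 1*405 = 52 - 1*405 = 52 - 405 = -353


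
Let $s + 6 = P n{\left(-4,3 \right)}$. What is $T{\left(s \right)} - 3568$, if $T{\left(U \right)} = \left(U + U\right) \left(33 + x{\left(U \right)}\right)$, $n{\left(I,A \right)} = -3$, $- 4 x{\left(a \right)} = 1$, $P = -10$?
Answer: $-1996$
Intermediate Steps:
$x{\left(a \right)} = - \frac{1}{4}$ ($x{\left(a \right)} = \left(- \frac{1}{4}\right) 1 = - \frac{1}{4}$)
$s = 24$ ($s = -6 - -30 = -6 + 30 = 24$)
$T{\left(U \right)} = \frac{131 U}{2}$ ($T{\left(U \right)} = \left(U + U\right) \left(33 - \frac{1}{4}\right) = 2 U \frac{131}{4} = \frac{131 U}{2}$)
$T{\left(s \right)} - 3568 = \frac{131}{2} \cdot 24 - 3568 = 1572 - 3568 = -1996$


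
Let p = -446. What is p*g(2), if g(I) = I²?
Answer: -1784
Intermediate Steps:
p*g(2) = -446*2² = -446*4 = -1784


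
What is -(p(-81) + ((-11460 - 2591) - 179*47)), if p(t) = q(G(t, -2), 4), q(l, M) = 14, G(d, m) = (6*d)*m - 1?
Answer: 22450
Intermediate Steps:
G(d, m) = -1 + 6*d*m (G(d, m) = 6*d*m - 1 = -1 + 6*d*m)
p(t) = 14
-(p(-81) + ((-11460 - 2591) - 179*47)) = -(14 + ((-11460 - 2591) - 179*47)) = -(14 + (-14051 - 8413)) = -(14 - 22464) = -1*(-22450) = 22450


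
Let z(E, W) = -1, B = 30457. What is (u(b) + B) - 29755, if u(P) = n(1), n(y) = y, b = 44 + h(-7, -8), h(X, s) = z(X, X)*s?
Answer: 703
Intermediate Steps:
h(X, s) = -s
b = 52 (b = 44 - 1*(-8) = 44 + 8 = 52)
u(P) = 1
(u(b) + B) - 29755 = (1 + 30457) - 29755 = 30458 - 29755 = 703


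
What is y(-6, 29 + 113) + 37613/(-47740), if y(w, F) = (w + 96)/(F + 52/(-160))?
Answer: -13762957/90180860 ≈ -0.15262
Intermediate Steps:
y(w, F) = (96 + w)/(-13/40 + F) (y(w, F) = (96 + w)/(F + 52*(-1/160)) = (96 + w)/(F - 13/40) = (96 + w)/(-13/40 + F))
y(-6, 29 + 113) + 37613/(-47740) = 40*(96 - 6)/(-13 + 40*(29 + 113)) + 37613/(-47740) = 40*90/(-13 + 40*142) + 37613*(-1/47740) = 40*90/(-13 + 5680) - 37613/47740 = 40*90/5667 - 37613/47740 = 40*(1/5667)*90 - 37613/47740 = 1200/1889 - 37613/47740 = -13762957/90180860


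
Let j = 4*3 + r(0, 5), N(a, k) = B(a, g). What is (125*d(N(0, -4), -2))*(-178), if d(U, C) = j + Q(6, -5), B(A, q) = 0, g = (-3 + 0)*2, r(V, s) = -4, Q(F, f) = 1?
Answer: -200250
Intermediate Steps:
g = -6 (g = -3*2 = -6)
N(a, k) = 0
j = 8 (j = 4*3 - 4 = 12 - 4 = 8)
d(U, C) = 9 (d(U, C) = 8 + 1 = 9)
(125*d(N(0, -4), -2))*(-178) = (125*9)*(-178) = 1125*(-178) = -200250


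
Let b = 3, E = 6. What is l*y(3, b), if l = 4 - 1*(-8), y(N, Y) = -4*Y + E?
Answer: -72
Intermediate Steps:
y(N, Y) = 6 - 4*Y (y(N, Y) = -4*Y + 6 = 6 - 4*Y)
l = 12 (l = 4 + 8 = 12)
l*y(3, b) = 12*(6 - 4*3) = 12*(6 - 12) = 12*(-6) = -72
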